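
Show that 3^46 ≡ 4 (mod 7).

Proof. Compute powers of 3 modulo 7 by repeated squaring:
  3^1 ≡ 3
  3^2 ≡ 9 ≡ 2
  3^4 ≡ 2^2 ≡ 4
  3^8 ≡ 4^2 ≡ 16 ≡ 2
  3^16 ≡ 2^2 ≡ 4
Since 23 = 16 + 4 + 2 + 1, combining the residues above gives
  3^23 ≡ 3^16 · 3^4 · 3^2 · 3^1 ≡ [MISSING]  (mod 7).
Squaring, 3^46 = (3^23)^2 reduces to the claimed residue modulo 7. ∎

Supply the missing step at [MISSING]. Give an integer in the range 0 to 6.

Multiply the listed residues: 4 · 4 · 2 · 3 = 16 → 32 → 96.
Reducing modulo 7: 96 = 13·7 + 5, so 3^23 ≡ 5.

5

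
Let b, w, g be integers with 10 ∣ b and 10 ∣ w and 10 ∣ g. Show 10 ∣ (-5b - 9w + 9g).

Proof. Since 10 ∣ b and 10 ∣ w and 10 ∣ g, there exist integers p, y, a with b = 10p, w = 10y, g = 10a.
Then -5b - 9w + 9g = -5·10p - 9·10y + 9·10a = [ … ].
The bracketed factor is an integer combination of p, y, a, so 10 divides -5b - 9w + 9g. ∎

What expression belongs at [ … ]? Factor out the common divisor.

10(9a - 5p - 9y)

Pull the common 10 out of every term: -5·10p - 9·10y + 9·10a = 10(9a - 5p - 9y).
9a - 5p - 9y is an integer, which exhibits the divisibility.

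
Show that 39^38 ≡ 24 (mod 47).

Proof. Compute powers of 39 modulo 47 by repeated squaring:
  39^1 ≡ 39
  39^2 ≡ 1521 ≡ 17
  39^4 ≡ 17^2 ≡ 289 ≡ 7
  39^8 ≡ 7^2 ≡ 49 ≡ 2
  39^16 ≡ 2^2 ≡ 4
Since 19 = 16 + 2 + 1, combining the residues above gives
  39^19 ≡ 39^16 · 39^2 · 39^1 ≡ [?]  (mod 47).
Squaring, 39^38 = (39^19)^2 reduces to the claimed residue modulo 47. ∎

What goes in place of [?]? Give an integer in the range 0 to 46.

20

39^16 · 39^2 · 39^1 ≡ 4 · 17 · 39 = 2652.
2652 mod 47 = 20, so 39^19 ≡ 20 (mod 47).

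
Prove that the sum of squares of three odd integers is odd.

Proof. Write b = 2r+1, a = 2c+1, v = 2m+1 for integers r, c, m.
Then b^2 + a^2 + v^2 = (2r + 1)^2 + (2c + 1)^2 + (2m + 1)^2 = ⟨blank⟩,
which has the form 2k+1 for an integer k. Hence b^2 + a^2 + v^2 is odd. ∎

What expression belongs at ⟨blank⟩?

2(2c^2 + 2c + 2m^2 + 2m + 2r^2 + 2r + 1) + 1

Expanding: (2r + 1)^2 + (2c + 1)^2 + (2m + 1)^2 = 4c^2 + 4c + 4m^2 + 4m + 4r^2 + 4r + 3.
Every term except the constant is even, so this is 2(2c^2 + 2c + 2m^2 + 2m + 2r^2 + 2r + 1) + 1,
and 2c^2 + 2c + 2m^2 + 2m + 2r^2 + 2r + 1 ∈ ℤ gives the required form.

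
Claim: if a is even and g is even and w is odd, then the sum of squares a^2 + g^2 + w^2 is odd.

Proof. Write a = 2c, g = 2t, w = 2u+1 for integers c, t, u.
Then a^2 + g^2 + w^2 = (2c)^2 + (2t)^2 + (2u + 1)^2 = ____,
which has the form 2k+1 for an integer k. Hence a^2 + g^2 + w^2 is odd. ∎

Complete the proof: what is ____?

2(2c^2 + 2t^2 + 2u^2 + 2u) + 1

Expanding: (2c)^2 + (2t)^2 + (2u + 1)^2 = 4c^2 + 4t^2 + 4u^2 + 4u + 1.
Every term except the constant is even, so this is 2(2c^2 + 2t^2 + 2u^2 + 2u) + 1,
and 2c^2 + 2t^2 + 2u^2 + 2u ∈ ℤ gives the required form.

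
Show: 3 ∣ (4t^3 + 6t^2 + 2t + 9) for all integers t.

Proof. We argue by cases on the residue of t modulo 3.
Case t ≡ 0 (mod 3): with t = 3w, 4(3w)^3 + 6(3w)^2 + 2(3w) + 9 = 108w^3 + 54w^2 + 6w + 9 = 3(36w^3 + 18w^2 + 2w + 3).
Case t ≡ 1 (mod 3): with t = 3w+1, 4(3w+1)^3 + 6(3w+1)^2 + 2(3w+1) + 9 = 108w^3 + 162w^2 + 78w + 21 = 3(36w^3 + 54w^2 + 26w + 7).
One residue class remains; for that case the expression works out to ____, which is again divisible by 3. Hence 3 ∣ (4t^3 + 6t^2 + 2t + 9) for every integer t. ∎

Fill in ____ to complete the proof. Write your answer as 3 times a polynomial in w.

The residues treated are {0, 1}, so the missing case is t ≡ 2 (mod 3); write t = 3w+2.
Then 4(3w+2)^3 + 6(3w+2)^2 + 2(3w+2) + 9 = 108w^3 + 270w^2 + 222w + 69 = 3(36w^3 + 90w^2 + 74w + 23).

3(36w^3 + 90w^2 + 74w + 23)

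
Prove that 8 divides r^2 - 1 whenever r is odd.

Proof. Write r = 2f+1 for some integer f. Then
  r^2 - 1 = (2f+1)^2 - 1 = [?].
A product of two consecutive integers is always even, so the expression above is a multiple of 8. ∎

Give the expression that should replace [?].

(2f+1)^2 - 1 = 4f^2 + 4f + 1 - 1 = 4f^2 + 4f = 4f(f+1).
Since f and f+1 are consecutive, f(f+1) is even, and 4·(even) is a multiple of 8.

4f(f + 1)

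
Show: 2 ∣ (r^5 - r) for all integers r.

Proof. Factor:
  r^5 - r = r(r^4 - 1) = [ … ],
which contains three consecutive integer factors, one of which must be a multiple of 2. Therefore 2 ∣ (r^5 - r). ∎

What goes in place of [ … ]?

(r - 1)r(r + 1)(r^2 + 1)

r^4 - 1 = (r^2 - 1)(r^2 + 1), and r^2 - 1 = (r-1)(r+1).
So r(r^4 - 1) = (r - 1)r(r + 1)(r^2 + 1).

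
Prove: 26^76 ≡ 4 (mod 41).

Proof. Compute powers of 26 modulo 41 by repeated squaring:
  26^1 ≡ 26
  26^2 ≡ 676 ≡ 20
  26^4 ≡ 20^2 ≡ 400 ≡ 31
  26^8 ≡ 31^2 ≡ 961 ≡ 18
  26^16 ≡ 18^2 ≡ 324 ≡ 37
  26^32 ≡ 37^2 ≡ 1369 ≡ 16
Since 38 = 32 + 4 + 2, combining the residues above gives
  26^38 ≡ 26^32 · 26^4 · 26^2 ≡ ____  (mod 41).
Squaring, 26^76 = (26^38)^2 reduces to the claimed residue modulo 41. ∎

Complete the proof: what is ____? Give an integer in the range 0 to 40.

26^32 · 26^4 · 26^2 ≡ 16 · 31 · 20 = 9920.
9920 mod 41 = 39, so 26^38 ≡ 39 (mod 41).

39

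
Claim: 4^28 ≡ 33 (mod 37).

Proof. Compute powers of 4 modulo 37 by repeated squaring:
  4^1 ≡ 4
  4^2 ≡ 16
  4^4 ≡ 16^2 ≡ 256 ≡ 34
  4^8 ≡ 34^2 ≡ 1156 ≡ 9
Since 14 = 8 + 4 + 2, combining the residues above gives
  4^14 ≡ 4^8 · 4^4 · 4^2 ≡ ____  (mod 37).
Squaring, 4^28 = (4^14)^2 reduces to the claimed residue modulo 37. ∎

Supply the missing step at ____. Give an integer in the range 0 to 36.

12

Multiply the listed residues: 9 · 34 · 16 = 306 → 4896.
Reducing modulo 37: 4896 = 132·37 + 12, so 4^14 ≡ 12.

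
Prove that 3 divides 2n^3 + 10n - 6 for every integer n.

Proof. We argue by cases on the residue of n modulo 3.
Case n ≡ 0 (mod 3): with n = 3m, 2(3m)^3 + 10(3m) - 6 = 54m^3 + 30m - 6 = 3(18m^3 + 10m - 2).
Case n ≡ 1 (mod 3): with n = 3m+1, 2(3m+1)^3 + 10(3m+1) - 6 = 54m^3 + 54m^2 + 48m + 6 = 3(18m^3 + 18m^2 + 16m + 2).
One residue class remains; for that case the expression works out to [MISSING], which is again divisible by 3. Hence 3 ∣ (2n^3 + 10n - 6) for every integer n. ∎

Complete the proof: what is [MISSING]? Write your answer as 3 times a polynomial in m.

3(18m^3 + 36m^2 + 34m + 10)

The residues treated are {0, 1}, so the missing case is n ≡ 2 (mod 3); write n = 3m+2.
Then 2(3m+2)^3 + 10(3m+2) - 6 = 54m^3 + 108m^2 + 102m + 30 = 3(18m^3 + 36m^2 + 34m + 10).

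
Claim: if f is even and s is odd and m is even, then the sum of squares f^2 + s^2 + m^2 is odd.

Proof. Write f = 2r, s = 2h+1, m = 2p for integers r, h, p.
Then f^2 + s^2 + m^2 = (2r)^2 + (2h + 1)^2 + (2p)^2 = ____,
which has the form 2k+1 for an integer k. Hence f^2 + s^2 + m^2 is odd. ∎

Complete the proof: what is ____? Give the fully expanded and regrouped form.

2(2h^2 + 2h + 2p^2 + 2r^2) + 1

Expanding: (2r)^2 + (2h + 1)^2 + (2p)^2 = 4h^2 + 4h + 4p^2 + 4r^2 + 1.
Every term except the constant is even, so this is 2(2h^2 + 2h + 2p^2 + 2r^2) + 1,
and 2h^2 + 2h + 2p^2 + 2r^2 ∈ ℤ gives the required form.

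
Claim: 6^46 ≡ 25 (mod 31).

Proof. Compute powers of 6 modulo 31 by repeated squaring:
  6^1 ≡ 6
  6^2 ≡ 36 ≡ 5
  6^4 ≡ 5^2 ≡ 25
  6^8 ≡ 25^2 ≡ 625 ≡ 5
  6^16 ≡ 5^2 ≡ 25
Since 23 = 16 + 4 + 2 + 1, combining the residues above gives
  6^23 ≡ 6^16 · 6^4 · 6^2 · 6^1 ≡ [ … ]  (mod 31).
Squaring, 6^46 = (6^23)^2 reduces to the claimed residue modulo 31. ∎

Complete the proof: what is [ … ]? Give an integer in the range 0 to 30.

26

Multiply the listed residues: 25 · 25 · 5 · 6 = 625 → 3125 → 18750.
Reducing modulo 31: 18750 = 604·31 + 26, so 6^23 ≡ 26.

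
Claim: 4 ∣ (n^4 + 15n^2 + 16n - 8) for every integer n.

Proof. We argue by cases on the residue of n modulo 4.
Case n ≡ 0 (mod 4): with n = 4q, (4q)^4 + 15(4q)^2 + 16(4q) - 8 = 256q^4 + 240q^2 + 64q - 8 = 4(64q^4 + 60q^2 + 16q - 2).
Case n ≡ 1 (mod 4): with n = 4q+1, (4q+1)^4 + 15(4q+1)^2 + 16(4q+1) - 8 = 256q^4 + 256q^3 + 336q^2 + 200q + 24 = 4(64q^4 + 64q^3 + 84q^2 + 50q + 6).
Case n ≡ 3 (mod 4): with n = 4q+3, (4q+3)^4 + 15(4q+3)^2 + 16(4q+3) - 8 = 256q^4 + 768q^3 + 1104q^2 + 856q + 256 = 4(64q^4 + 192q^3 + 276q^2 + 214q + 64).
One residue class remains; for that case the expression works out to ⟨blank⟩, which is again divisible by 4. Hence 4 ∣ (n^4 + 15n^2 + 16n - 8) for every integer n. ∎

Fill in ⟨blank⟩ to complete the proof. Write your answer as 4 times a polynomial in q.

4(64q^4 + 128q^3 + 156q^2 + 108q + 25)

Only n ≡ 2 (mod 4) is unaccounted for. Put n = 4q+2:
(4q+2)^4 + 15(4q+2)^2 + 16(4q+2) - 8 expands to 256q^4 + 512q^3 + 624q^2 + 432q + 100,
and factoring out 4 leaves 4(64q^4 + 128q^3 + 156q^2 + 108q + 25).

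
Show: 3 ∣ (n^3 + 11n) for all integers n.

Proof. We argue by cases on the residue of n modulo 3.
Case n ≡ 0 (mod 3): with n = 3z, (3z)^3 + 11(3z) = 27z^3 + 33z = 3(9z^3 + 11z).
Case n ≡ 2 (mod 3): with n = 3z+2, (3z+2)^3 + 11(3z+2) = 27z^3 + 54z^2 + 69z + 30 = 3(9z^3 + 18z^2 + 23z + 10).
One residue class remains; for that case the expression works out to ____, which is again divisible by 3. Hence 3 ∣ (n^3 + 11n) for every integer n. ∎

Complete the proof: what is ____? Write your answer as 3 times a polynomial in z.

3(9z^3 + 9z^2 + 14z + 4)

The residues treated are {0, 2}, so the missing case is n ≡ 1 (mod 3); write n = 3z+1.
Then (3z+1)^3 + 11(3z+1) = 27z^3 + 27z^2 + 42z + 12 = 3(9z^3 + 9z^2 + 14z + 4).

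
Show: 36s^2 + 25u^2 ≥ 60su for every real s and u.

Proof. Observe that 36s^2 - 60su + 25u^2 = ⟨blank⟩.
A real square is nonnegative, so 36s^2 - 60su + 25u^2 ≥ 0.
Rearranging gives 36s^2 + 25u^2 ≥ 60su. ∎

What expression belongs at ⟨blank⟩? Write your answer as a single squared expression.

(6s - 5u)^2

36s^2 - 60su + 25u^2 is a perfect-square trinomial: the outer terms are (6s)^2 and (5u)^2, and the cross term is -2·6s·5u.
So 36s^2 - 60su + 25u^2 = (6s - 5u)^2 ≥ 0.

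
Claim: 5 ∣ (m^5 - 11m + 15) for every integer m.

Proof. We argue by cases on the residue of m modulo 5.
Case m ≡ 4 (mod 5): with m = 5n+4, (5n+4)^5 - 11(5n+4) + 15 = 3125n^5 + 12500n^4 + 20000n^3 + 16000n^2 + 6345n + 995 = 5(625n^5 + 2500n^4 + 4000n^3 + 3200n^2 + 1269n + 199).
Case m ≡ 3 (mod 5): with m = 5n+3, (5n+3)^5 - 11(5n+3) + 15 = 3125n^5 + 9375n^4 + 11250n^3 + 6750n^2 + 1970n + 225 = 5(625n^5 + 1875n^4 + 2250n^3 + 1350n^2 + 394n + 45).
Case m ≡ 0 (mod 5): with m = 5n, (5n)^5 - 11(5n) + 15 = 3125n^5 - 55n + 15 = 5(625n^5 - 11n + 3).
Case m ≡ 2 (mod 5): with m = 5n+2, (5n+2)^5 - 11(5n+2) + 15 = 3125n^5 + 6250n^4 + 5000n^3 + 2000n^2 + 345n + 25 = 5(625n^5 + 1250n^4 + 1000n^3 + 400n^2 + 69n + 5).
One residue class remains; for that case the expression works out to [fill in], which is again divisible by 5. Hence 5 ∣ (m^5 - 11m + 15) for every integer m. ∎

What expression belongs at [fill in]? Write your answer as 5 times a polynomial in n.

5(625n^5 + 625n^4 + 250n^3 + 50n^2 - 6n + 1)

Only m ≡ 1 (mod 5) is unaccounted for. Put m = 5n+1:
(5n+1)^5 - 11(5n+1) + 15 expands to 3125n^5 + 3125n^4 + 1250n^3 + 250n^2 - 30n + 5,
and factoring out 5 leaves 5(625n^5 + 625n^4 + 250n^3 + 50n^2 - 6n + 1).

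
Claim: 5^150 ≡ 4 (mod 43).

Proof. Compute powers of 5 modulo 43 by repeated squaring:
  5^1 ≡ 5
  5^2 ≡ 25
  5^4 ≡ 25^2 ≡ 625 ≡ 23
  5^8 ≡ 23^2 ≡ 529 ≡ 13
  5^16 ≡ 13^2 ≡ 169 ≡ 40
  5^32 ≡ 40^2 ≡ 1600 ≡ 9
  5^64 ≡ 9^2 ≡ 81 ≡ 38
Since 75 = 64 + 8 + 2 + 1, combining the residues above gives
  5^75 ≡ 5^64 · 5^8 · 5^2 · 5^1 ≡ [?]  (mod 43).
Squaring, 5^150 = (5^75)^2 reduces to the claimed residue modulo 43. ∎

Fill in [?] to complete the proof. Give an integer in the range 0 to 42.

Multiply the listed residues: 38 · 13 · 25 · 5 = 494 → 12350 → 61750.
Reducing modulo 43: 61750 = 1436·43 + 2, so 5^75 ≡ 2.

2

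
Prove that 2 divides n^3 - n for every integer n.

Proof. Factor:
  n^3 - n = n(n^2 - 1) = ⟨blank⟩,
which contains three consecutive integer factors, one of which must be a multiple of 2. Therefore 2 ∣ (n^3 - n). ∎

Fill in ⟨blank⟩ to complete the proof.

(n - 1)n(n + 1)

n(n^2 - 1) = n(n - 1)(n + 1) = (n - 1)n(n + 1).
These three factors are consecutive integers, so their product is divisible by 2.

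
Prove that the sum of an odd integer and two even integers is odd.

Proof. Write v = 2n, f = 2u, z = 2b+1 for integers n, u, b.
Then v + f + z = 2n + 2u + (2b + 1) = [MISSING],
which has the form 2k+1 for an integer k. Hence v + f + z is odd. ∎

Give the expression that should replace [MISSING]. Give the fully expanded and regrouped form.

Expanding: 2n + 2u + (2b + 1) = 2b + 2n + 2u + 1.
Every term except the constant is even, so this is 2(b + n + u) + 1,
and b + n + u ∈ ℤ gives the required form.

2(b + n + u) + 1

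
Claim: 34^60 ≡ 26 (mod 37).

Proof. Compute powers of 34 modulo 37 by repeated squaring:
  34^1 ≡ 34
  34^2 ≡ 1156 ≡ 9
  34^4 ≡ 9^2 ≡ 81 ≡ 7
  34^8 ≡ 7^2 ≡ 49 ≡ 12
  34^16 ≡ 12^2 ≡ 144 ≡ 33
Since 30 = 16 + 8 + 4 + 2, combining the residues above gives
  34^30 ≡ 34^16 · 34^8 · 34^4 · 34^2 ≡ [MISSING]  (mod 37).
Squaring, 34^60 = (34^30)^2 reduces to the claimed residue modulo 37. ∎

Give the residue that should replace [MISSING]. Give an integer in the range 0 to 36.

Multiply the listed residues: 33 · 12 · 7 · 9 = 396 → 2772 → 24948.
Reducing modulo 37: 24948 = 674·37 + 10, so 34^30 ≡ 10.

10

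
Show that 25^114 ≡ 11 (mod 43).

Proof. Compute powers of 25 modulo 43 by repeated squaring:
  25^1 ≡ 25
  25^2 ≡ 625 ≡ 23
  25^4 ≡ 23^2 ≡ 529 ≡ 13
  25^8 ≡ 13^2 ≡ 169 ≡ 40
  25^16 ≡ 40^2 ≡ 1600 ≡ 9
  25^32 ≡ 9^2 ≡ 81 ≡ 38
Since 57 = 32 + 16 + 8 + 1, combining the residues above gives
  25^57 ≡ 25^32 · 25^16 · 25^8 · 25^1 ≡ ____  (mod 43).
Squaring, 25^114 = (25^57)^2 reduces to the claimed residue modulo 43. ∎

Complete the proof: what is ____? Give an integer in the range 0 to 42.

21

25^32 · 25^16 · 25^8 · 25^1 ≡ 38 · 9 · 40 · 25 = 342000.
342000 mod 43 = 21, so 25^57 ≡ 21 (mod 43).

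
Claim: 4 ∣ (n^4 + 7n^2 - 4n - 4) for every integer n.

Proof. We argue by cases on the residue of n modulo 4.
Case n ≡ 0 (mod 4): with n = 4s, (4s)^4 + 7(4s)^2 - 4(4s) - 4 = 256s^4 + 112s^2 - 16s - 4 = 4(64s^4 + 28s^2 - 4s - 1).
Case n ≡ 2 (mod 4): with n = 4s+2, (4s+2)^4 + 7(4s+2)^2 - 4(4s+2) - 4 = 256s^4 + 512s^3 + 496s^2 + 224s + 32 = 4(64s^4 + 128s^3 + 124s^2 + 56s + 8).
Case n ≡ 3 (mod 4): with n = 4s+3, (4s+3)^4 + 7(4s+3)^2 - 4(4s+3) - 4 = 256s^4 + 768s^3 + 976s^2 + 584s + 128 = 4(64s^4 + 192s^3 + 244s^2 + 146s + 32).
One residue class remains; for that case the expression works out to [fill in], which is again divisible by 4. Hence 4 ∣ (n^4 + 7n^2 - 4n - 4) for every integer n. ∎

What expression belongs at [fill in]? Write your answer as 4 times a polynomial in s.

4(64s^4 + 64s^3 + 52s^2 + 14s)

Only n ≡ 1 (mod 4) is unaccounted for. Put n = 4s+1:
(4s+1)^4 + 7(4s+1)^2 - 4(4s+1) - 4 expands to 256s^4 + 256s^3 + 208s^2 + 56s,
and factoring out 4 leaves 4(64s^4 + 64s^3 + 52s^2 + 14s).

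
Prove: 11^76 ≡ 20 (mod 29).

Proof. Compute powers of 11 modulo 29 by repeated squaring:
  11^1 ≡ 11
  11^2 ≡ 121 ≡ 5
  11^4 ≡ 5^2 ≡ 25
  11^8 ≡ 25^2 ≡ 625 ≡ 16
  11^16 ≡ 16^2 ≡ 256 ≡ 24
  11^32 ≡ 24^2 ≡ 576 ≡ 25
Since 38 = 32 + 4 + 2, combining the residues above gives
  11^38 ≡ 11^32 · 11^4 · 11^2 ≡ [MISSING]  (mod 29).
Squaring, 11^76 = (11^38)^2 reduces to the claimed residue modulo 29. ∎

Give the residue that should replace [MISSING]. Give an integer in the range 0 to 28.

11^32 · 11^4 · 11^2 ≡ 25 · 25 · 5 = 3125.
3125 mod 29 = 22, so 11^38 ≡ 22 (mod 29).

22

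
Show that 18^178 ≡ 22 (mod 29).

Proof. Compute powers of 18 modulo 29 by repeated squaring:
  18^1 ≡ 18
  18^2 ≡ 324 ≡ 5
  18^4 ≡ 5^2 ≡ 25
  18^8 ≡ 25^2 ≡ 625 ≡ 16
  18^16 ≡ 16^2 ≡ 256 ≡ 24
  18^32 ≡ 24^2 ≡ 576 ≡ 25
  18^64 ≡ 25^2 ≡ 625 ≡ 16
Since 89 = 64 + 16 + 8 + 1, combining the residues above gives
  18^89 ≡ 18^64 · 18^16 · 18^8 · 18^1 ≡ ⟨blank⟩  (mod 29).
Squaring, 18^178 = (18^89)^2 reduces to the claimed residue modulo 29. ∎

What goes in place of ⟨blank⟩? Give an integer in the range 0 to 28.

Multiply the listed residues: 16 · 24 · 16 · 18 = 384 → 6144 → 110592.
Reducing modulo 29: 110592 = 3813·29 + 15, so 18^89 ≡ 15.

15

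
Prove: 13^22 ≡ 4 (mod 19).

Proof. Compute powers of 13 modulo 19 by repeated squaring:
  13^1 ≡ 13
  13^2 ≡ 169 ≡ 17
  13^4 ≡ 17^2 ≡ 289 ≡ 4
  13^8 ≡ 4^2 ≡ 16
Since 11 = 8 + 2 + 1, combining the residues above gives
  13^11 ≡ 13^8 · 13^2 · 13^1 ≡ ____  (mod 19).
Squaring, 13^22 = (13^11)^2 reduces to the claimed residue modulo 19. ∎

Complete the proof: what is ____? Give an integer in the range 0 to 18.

13^8 · 13^2 · 13^1 ≡ 16 · 17 · 13 = 3536.
3536 mod 19 = 2, so 13^11 ≡ 2 (mod 19).

2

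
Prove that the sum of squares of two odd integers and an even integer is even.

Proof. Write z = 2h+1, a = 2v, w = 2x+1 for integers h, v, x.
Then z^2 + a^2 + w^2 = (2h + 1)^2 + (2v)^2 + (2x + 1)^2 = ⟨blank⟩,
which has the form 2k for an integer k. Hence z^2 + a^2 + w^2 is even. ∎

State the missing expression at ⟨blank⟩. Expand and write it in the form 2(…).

2(2h^2 + 2h + 2v^2 + 2x^2 + 2x + 1)

(2h + 1)^2 + (2v)^2 + (2x + 1)^2 = 4h^2 + 4h + 4v^2 + 4x^2 + 4x + 2
= 2(2h^2 + 2h + 2v^2 + 2x^2 + 2x + 1).
Since 2h^2 + 2h + 2v^2 + 2x^2 + 2x + 1 is an integer, the sum of squares is of the form 2k for an integer k.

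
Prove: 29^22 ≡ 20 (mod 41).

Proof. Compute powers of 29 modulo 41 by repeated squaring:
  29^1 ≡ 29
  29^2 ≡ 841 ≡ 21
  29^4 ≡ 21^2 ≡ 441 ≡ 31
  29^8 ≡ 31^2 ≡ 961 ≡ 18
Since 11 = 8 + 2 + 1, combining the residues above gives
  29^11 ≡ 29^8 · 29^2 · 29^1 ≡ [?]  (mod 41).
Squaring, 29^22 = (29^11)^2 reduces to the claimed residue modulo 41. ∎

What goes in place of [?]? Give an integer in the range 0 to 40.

15

Multiply the listed residues: 18 · 21 · 29 = 378 → 10962.
Reducing modulo 41: 10962 = 267·41 + 15, so 29^11 ≡ 15.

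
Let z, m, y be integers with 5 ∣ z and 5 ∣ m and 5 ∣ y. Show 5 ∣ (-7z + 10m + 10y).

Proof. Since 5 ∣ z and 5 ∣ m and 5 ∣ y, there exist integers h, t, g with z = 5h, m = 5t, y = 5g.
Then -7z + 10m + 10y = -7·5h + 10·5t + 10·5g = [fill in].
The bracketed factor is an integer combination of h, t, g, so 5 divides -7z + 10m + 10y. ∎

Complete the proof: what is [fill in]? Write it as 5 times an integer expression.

Each term has a factor of 5: -7·5h + 10·5t + 10·5g = 5·(10g - 7h + 10t).
Since 10g - 7h + 10t is an integer, 5 ∣ (-7z + 10m + 10y).

5(10g - 7h + 10t)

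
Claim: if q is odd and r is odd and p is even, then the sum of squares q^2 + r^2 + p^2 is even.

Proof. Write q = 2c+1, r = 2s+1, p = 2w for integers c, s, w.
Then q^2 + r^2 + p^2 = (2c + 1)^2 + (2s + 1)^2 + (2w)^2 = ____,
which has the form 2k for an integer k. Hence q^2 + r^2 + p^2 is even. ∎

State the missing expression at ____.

2(2c^2 + 2c + 2s^2 + 2s + 2w^2 + 1)

Expanding: (2c + 1)^2 + (2s + 1)^2 + (2w)^2 = 4c^2 + 4c + 4s^2 + 4s + 4w^2 + 2.
Every term is even; pulling out the factor of 2 gives 2(2c^2 + 2c + 2s^2 + 2s + 2w^2 + 1).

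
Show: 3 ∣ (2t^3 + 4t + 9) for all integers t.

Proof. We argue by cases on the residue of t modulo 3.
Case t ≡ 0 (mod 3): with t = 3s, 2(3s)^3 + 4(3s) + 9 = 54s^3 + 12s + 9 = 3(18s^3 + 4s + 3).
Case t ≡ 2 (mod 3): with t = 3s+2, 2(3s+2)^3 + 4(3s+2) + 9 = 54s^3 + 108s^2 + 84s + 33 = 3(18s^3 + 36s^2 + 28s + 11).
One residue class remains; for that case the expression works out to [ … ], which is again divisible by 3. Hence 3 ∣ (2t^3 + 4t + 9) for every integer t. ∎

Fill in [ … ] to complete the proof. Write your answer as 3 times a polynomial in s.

3(18s^3 + 18s^2 + 10s + 5)

The residues treated are {0, 2}, so the missing case is t ≡ 1 (mod 3); write t = 3s+1.
Then 2(3s+1)^3 + 4(3s+1) + 9 = 54s^3 + 54s^2 + 30s + 15 = 3(18s^3 + 18s^2 + 10s + 5).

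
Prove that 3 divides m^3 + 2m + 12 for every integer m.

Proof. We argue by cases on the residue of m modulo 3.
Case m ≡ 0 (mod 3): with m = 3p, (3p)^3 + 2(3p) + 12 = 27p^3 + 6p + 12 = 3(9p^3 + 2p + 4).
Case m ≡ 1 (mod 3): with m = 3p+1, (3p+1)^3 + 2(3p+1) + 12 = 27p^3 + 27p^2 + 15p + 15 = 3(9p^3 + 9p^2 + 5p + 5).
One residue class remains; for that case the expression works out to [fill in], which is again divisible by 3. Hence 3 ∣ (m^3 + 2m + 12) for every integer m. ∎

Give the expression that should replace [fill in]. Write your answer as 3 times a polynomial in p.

3(9p^3 + 18p^2 + 14p + 8)

The residues treated are {0, 1}, so the missing case is m ≡ 2 (mod 3); write m = 3p+2.
Then (3p+2)^3 + 2(3p+2) + 12 = 27p^3 + 54p^2 + 42p + 24 = 3(9p^3 + 18p^2 + 14p + 8).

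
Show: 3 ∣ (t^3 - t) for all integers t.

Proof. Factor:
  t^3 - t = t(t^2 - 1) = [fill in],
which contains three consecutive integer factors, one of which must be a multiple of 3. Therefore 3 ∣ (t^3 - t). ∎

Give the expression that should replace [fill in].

t(t^2 - 1) = t(t - 1)(t + 1) = (t - 1)t(t + 1).
These three factors are consecutive integers, so their product is divisible by 3.

(t - 1)t(t + 1)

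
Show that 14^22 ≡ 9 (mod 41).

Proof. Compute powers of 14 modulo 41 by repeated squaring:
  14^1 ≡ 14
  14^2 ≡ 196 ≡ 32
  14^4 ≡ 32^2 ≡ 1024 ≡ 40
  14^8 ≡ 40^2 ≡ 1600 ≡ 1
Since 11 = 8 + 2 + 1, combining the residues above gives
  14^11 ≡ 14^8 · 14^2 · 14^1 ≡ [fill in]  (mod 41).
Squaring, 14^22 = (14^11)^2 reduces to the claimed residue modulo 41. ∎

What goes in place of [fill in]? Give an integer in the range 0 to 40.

Multiply the listed residues: 1 · 32 · 14 = 32 → 448.
Reducing modulo 41: 448 = 10·41 + 38, so 14^11 ≡ 38.

38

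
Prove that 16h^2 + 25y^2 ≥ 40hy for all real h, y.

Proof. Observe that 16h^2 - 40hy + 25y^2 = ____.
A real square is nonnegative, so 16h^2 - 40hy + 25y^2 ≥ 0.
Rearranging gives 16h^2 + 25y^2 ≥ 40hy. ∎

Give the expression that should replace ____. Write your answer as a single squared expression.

(4h - 5y)^2

16h^2 - 40hy + 25y^2 is a perfect-square trinomial: the outer terms are (4h)^2 and (5y)^2, and the cross term is -2·4h·5y.
So 16h^2 - 40hy + 25y^2 = (4h - 5y)^2 ≥ 0.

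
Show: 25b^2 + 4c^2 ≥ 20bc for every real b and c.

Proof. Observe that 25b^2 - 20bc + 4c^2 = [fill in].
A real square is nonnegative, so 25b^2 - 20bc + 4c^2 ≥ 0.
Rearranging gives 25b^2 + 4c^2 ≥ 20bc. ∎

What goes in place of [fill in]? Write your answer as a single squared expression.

The leading and trailing coefficients are 5^2 and 2^2, and 20 = 2·5·2, so the trinomial is (5b - 2c)^2.
Hence 25b^2 - 20bc + 4c^2 ≥ 0.

(5b - 2c)^2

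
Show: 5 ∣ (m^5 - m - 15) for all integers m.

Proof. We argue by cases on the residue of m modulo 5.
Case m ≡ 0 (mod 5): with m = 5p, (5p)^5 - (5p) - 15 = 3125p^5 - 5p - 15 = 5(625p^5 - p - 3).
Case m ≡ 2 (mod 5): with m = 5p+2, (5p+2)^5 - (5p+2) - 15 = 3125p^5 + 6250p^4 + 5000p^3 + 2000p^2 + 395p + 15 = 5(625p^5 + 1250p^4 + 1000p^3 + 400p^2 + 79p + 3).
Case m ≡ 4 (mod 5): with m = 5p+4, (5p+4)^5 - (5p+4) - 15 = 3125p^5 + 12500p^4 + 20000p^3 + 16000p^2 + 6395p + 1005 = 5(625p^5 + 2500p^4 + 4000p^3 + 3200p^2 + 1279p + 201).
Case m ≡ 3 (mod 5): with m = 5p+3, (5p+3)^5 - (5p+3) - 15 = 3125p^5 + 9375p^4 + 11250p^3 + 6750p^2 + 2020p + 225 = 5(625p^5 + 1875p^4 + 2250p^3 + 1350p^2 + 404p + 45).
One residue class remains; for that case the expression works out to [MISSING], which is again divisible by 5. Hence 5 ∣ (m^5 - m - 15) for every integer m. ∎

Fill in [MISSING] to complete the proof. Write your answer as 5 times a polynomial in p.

5(625p^5 + 625p^4 + 250p^3 + 50p^2 + 4p - 3)

Only m ≡ 1 (mod 5) is unaccounted for. Put m = 5p+1:
(5p+1)^5 - (5p+1) - 15 expands to 3125p^5 + 3125p^4 + 1250p^3 + 250p^2 + 20p - 15,
and factoring out 5 leaves 5(625p^5 + 625p^4 + 250p^3 + 50p^2 + 4p - 3).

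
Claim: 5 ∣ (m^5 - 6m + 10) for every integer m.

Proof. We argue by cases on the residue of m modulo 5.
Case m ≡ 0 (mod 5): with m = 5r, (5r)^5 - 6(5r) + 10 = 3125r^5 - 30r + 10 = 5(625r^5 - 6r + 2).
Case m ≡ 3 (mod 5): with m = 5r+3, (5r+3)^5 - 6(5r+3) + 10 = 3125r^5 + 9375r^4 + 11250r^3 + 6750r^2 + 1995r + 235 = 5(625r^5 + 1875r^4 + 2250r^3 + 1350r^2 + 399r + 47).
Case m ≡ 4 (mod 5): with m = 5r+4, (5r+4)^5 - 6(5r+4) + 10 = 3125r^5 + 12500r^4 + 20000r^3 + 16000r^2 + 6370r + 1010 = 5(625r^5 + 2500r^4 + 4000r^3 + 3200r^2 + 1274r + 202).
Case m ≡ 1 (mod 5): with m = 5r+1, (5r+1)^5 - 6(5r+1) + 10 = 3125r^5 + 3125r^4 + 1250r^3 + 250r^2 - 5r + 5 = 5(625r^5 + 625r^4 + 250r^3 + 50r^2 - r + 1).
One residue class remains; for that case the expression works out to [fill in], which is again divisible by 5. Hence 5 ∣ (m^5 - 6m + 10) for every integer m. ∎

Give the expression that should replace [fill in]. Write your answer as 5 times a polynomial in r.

Only m ≡ 2 (mod 5) is unaccounted for. Put m = 5r+2:
(5r+2)^5 - 6(5r+2) + 10 expands to 3125r^5 + 6250r^4 + 5000r^3 + 2000r^2 + 370r + 30,
and factoring out 5 leaves 5(625r^5 + 1250r^4 + 1000r^3 + 400r^2 + 74r + 6).

5(625r^5 + 1250r^4 + 1000r^3 + 400r^2 + 74r + 6)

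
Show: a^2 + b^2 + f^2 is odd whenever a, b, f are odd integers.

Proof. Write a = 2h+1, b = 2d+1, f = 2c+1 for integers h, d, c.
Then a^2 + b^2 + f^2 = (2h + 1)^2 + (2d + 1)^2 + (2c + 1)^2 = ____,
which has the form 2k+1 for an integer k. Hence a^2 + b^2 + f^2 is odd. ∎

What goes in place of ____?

2(2c^2 + 2c + 2d^2 + 2d + 2h^2 + 2h + 1) + 1

(2h + 1)^2 + (2d + 1)^2 + (2c + 1)^2 = 4c^2 + 4c + 4d^2 + 4d + 4h^2 + 4h + 3
= 2(2c^2 + 2c + 2d^2 + 2d + 2h^2 + 2h + 1) + 1.
Since 2c^2 + 2c + 2d^2 + 2d + 2h^2 + 2h + 1 is an integer, the sum of squares is of the form 2k+1 for an integer k.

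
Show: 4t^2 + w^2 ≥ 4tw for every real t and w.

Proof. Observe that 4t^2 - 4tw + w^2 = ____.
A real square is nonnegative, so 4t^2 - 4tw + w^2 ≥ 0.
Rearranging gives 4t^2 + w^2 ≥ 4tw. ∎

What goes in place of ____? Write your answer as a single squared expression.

4t^2 - 4tw + w^2 is a perfect-square trinomial: the outer terms are (2t)^2 and (w)^2, and the cross term is -2·2t·w.
So 4t^2 - 4tw + w^2 = (2t - w)^2 ≥ 0.

(2t - w)^2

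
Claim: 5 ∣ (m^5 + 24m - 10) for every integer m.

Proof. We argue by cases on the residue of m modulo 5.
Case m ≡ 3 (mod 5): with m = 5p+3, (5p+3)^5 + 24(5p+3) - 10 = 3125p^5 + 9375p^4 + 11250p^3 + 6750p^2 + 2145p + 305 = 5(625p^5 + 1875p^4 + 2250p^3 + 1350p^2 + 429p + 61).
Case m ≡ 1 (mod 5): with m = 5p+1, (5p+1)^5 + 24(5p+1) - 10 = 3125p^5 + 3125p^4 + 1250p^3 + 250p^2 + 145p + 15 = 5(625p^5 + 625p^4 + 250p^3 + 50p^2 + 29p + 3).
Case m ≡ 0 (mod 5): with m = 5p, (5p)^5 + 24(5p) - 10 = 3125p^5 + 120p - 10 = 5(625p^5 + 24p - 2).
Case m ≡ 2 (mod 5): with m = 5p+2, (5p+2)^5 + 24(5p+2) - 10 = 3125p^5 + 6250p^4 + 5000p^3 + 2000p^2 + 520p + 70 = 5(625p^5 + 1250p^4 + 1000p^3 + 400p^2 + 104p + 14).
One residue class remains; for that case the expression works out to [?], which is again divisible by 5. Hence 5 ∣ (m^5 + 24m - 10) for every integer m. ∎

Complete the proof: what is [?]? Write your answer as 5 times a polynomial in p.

The residues treated are {3, 1, 0, 2}, so the missing case is m ≡ 4 (mod 5); write m = 5p+4.
Then (5p+4)^5 + 24(5p+4) - 10 = 3125p^5 + 12500p^4 + 20000p^3 + 16000p^2 + 6520p + 1110 = 5(625p^5 + 2500p^4 + 4000p^3 + 3200p^2 + 1304p + 222).

5(625p^5 + 2500p^4 + 4000p^3 + 3200p^2 + 1304p + 222)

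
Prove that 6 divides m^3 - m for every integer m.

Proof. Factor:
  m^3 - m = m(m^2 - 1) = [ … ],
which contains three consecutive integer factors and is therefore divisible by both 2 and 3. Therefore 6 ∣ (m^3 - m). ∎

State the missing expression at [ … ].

(m - 1)m(m + 1)

m(m^2 - 1) = m(m - 1)(m + 1) = (m - 1)m(m + 1).
These three factors are consecutive integers, so their product is divisible by 6.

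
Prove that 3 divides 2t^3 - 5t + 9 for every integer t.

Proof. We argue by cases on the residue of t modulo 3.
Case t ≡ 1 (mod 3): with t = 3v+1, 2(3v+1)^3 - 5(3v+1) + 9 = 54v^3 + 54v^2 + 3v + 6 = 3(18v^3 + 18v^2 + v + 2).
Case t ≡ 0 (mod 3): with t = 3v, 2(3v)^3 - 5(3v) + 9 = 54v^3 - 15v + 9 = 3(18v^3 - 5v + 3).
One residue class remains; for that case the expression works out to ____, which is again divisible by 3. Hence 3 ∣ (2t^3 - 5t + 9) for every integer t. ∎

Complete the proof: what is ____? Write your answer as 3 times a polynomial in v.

The residues treated are {1, 0}, so the missing case is t ≡ 2 (mod 3); write t = 3v+2.
Then 2(3v+2)^3 - 5(3v+2) + 9 = 54v^3 + 108v^2 + 57v + 15 = 3(18v^3 + 36v^2 + 19v + 5).

3(18v^3 + 36v^2 + 19v + 5)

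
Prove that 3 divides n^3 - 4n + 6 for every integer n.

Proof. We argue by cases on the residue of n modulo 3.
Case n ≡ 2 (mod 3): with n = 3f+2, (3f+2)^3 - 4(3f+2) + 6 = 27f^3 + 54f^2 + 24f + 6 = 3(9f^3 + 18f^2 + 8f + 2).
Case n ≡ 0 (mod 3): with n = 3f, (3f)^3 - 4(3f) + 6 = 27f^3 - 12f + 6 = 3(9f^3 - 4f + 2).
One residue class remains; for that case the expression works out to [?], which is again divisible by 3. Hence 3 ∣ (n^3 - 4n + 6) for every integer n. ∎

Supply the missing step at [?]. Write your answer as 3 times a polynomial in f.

3(9f^3 + 9f^2 - f + 1)

The residues treated are {2, 0}, so the missing case is n ≡ 1 (mod 3); write n = 3f+1.
Then (3f+1)^3 - 4(3f+1) + 6 = 27f^3 + 27f^2 - 3f + 3 = 3(9f^3 + 9f^2 - f + 1).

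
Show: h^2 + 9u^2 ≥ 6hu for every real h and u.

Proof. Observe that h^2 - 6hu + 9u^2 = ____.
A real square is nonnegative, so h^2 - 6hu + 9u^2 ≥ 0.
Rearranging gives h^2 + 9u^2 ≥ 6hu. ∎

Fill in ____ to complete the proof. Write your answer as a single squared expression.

(h - 3u)^2

h^2 - 6hu + 9u^2 is a perfect-square trinomial: the outer terms are (h)^2 and (3u)^2, and the cross term is -2·h·3u.
So h^2 - 6hu + 9u^2 = (h - 3u)^2 ≥ 0.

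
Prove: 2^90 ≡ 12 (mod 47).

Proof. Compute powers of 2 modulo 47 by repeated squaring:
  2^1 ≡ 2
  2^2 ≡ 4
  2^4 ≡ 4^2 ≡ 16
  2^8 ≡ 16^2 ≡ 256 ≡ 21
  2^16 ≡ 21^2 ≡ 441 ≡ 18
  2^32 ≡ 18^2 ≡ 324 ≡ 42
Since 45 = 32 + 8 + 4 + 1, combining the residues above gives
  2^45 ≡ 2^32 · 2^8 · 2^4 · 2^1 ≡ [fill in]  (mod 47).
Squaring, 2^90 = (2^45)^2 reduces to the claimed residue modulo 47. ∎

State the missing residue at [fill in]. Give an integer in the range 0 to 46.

2^32 · 2^8 · 2^4 · 2^1 ≡ 42 · 21 · 16 · 2 = 28224.
28224 mod 47 = 24, so 2^45 ≡ 24 (mod 47).

24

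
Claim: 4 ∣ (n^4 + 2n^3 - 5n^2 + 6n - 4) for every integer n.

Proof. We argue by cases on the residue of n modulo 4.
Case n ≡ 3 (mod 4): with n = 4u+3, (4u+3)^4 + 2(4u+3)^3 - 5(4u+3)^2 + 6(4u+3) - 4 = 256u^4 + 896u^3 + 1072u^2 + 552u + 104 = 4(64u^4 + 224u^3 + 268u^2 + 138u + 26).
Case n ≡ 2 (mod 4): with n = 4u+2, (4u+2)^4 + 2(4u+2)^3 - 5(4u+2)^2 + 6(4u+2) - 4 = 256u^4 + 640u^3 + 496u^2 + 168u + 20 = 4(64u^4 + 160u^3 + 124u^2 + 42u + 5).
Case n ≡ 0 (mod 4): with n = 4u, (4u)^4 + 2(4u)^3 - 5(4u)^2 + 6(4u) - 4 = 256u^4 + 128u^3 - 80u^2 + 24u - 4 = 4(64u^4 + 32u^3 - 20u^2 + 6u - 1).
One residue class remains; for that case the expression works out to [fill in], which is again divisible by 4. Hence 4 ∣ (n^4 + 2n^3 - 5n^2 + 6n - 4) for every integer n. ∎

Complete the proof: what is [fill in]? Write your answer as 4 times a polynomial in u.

4(64u^4 + 96u^3 + 28u^2 + 6u)

Only n ≡ 1 (mod 4) is unaccounted for. Put n = 4u+1:
(4u+1)^4 + 2(4u+1)^3 - 5(4u+1)^2 + 6(4u+1) - 4 expands to 256u^4 + 384u^3 + 112u^2 + 24u,
and factoring out 4 leaves 4(64u^4 + 96u^3 + 28u^2 + 6u).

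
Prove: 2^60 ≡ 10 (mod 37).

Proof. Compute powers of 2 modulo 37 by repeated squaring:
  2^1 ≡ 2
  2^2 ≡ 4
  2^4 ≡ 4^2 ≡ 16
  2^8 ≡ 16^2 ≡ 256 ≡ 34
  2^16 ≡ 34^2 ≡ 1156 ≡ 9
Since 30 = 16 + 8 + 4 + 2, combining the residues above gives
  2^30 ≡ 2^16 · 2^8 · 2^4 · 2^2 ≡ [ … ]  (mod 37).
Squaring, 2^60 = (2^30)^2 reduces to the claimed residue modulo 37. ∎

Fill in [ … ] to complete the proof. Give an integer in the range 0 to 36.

Multiply the listed residues: 9 · 34 · 16 · 4 = 306 → 4896 → 19584.
Reducing modulo 37: 19584 = 529·37 + 11, so 2^30 ≡ 11.

11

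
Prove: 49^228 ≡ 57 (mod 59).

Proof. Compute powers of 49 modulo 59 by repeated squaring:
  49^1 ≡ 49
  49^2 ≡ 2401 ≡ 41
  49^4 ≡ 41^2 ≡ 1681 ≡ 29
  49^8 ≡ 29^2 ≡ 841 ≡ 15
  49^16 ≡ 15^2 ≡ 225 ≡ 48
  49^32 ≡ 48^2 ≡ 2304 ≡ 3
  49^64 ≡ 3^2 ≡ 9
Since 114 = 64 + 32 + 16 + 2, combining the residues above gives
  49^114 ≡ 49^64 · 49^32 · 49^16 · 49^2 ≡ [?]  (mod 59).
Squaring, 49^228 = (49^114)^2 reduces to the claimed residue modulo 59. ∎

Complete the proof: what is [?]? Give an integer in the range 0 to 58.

36

49^64 · 49^32 · 49^16 · 49^2 ≡ 9 · 3 · 48 · 41 = 53136.
53136 mod 59 = 36, so 49^114 ≡ 36 (mod 59).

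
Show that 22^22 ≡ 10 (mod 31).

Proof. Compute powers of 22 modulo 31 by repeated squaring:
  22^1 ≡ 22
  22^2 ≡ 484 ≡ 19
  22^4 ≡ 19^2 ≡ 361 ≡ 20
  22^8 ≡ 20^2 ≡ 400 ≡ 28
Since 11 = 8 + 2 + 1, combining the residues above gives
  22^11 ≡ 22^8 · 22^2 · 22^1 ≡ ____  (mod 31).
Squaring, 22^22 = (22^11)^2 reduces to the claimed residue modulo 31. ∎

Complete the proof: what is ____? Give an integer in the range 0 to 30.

17

22^8 · 22^2 · 22^1 ≡ 28 · 19 · 22 = 11704.
11704 mod 31 = 17, so 22^11 ≡ 17 (mod 31).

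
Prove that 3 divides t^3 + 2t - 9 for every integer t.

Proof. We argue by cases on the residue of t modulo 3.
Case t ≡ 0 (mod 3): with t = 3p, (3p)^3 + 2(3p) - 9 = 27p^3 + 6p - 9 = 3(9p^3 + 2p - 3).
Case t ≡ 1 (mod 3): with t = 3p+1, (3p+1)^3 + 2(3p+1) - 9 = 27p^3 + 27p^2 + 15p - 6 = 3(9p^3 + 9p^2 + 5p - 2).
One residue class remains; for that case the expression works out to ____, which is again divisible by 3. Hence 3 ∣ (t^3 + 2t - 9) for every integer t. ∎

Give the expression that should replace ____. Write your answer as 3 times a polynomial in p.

3(9p^3 + 18p^2 + 14p + 1)

Only t ≡ 2 (mod 3) is unaccounted for. Put t = 3p+2:
(3p+2)^3 + 2(3p+2) - 9 expands to 27p^3 + 54p^2 + 42p + 3,
and factoring out 3 leaves 3(9p^3 + 18p^2 + 14p + 1).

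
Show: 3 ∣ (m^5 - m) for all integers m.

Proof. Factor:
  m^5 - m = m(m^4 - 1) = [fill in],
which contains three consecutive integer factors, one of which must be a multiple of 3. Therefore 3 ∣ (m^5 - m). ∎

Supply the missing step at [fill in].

m^4 - 1 = (m^2 - 1)(m^2 + 1), and m^2 - 1 = (m-1)(m+1).
So m(m^4 - 1) = (m - 1)m(m + 1)(m^2 + 1).

(m - 1)m(m + 1)(m^2 + 1)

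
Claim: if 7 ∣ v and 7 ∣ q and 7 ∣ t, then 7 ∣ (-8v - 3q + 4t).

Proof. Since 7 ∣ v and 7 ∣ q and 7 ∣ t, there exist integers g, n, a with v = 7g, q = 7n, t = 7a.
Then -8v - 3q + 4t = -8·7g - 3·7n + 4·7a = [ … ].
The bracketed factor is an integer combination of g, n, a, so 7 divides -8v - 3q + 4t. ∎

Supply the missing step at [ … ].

7(4a - 8g - 3n)

Each term has a factor of 7: -8·7g - 3·7n + 4·7a = 7·(4a - 8g - 3n).
Since 4a - 8g - 3n is an integer, 7 ∣ (-8v - 3q + 4t).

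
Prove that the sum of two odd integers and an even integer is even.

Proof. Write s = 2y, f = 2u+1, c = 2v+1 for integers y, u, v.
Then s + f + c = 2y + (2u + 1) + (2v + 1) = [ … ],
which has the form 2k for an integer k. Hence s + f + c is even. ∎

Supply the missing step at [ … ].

Expanding: 2y + (2u + 1) + (2v + 1) = 2u + 2v + 2y + 2.
Every term is even; pulling out the factor of 2 gives 2(u + v + y + 1).

2(u + v + y + 1)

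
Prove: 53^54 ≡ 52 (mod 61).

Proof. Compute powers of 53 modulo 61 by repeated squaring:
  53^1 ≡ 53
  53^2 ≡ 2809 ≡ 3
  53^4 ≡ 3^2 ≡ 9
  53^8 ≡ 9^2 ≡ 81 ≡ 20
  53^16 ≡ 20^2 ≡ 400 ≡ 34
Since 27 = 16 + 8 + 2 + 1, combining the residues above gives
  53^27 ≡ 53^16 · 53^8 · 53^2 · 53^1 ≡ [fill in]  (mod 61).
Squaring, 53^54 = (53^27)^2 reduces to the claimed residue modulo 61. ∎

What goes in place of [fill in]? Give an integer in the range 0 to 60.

28

Multiply the listed residues: 34 · 20 · 3 · 53 = 680 → 2040 → 108120.
Reducing modulo 61: 108120 = 1772·61 + 28, so 53^27 ≡ 28.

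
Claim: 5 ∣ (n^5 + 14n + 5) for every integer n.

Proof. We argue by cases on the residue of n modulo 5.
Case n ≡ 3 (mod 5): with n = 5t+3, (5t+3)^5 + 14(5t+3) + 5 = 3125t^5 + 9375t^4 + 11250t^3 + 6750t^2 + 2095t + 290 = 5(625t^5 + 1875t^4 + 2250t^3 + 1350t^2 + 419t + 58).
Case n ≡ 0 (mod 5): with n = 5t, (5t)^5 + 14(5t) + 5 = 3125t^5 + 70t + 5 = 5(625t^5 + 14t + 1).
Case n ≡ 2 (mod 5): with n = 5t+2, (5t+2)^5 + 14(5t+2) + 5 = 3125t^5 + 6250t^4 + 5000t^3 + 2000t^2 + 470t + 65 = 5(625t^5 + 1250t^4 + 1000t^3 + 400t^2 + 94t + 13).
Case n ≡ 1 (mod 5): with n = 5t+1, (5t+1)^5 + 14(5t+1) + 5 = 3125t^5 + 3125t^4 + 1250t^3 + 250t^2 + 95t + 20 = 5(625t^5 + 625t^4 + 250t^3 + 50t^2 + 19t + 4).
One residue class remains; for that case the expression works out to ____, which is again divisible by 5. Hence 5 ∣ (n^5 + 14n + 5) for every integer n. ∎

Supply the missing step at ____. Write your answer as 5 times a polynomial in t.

5(625t^5 + 2500t^4 + 4000t^3 + 3200t^2 + 1294t + 217)

Only n ≡ 4 (mod 5) is unaccounted for. Put n = 5t+4:
(5t+4)^5 + 14(5t+4) + 5 expands to 3125t^5 + 12500t^4 + 20000t^3 + 16000t^2 + 6470t + 1085,
and factoring out 5 leaves 5(625t^5 + 2500t^4 + 4000t^3 + 3200t^2 + 1294t + 217).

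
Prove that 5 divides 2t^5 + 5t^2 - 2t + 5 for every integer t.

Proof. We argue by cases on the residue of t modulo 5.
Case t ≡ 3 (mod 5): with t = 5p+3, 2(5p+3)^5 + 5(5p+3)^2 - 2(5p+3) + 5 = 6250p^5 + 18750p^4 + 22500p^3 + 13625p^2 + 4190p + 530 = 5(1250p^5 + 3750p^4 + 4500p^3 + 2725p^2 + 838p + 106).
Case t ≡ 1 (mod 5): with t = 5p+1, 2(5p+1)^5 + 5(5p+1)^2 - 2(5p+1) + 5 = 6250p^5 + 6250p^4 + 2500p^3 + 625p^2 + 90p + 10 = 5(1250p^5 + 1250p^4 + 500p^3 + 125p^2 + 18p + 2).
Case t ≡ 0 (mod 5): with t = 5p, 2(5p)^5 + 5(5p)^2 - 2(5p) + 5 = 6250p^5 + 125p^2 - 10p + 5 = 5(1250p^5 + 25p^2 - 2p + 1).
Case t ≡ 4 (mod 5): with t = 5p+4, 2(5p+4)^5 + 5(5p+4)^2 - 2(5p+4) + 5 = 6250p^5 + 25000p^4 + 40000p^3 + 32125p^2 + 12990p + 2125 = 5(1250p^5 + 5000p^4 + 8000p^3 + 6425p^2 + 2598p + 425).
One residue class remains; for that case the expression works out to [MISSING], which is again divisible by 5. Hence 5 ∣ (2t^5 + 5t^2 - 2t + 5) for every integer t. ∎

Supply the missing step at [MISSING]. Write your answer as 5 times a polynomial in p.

Only t ≡ 2 (mod 5) is unaccounted for. Put t = 5p+2:
2(5p+2)^5 + 5(5p+2)^2 - 2(5p+2) + 5 expands to 6250p^5 + 12500p^4 + 10000p^3 + 4125p^2 + 890p + 85,
and factoring out 5 leaves 5(1250p^5 + 2500p^4 + 2000p^3 + 825p^2 + 178p + 17).

5(1250p^5 + 2500p^4 + 2000p^3 + 825p^2 + 178p + 17)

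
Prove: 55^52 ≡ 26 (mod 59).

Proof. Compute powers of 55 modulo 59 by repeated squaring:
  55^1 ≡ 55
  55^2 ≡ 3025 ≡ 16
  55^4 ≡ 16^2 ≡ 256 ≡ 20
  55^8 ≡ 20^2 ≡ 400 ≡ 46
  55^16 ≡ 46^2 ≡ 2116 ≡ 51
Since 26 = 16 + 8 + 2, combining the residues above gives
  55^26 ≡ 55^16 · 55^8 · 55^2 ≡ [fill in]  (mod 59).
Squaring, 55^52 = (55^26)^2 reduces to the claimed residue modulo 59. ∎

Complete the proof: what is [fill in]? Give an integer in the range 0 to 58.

55^16 · 55^8 · 55^2 ≡ 51 · 46 · 16 = 37536.
37536 mod 59 = 12, so 55^26 ≡ 12 (mod 59).

12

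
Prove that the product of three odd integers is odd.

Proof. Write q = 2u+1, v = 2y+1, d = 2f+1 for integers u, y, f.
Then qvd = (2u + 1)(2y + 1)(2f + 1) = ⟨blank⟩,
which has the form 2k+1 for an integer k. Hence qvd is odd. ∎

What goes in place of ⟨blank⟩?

2(4fuy + 2fu + 2fy + f + 2uy + u + y) + 1

(2u + 1)(2y + 1)(2f + 1) = 8fuy + 4fu + 4fy + 2f + 4uy + 2u + 2y + 1
= 2(4fuy + 2fu + 2fy + f + 2uy + u + y) + 1.
Since 4fuy + 2fu + 2fy + f + 2uy + u + y is an integer, the product is of the form 2k+1 for an integer k.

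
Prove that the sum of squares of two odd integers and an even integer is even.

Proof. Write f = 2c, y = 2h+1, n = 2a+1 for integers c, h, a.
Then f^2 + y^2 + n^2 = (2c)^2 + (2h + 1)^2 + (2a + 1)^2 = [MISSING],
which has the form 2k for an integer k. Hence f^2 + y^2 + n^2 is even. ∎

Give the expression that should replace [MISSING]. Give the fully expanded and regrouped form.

2(2a^2 + 2a + 2c^2 + 2h^2 + 2h + 1)

Expanding: (2c)^2 + (2h + 1)^2 + (2a + 1)^2 = 4a^2 + 4a + 4c^2 + 4h^2 + 4h + 2.
Every term is even; pulling out the factor of 2 gives 2(2a^2 + 2a + 2c^2 + 2h^2 + 2h + 1).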